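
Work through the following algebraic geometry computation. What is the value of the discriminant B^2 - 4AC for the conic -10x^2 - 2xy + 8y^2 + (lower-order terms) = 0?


The discriminant of a conic Ax^2 + Bxy + Cy^2 + ... = 0 is B^2 - 4AC.
B^2 = (-2)^2 = 4
4AC = 4*(-10)*8 = -320
Discriminant = 4 + 320 = 324

324


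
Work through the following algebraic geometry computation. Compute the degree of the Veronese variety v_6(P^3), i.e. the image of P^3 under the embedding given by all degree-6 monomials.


The Veronese variety v_6(P^3) has degree d^r.
d^r = 6^3 = 216

216


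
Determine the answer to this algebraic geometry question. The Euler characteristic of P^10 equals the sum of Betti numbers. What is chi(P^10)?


The complex projective space P^10 has one cell in each even real dimension 0, 2, ..., 20.
The cohomology groups are H^{2k}(P^10) = Z for k = 0,...,10, and 0 otherwise.
Euler characteristic = sum of Betti numbers = 1 per even-dimensional cohomology group.
chi(P^10) = 10 + 1 = 11

11


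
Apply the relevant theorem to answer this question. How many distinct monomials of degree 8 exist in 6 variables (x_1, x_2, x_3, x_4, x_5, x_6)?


The number of degree-8 monomials in 6 variables is C(d+n-1, n-1).
= C(8+6-1, 6-1) = C(13, 5)
= 1287

1287


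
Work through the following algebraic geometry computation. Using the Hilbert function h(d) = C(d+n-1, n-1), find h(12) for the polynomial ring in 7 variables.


The Hilbert function for the polynomial ring in 7 variables is:
h(d) = C(d+n-1, n-1)
h(12) = C(12+7-1, 7-1) = C(18, 6)
= 18! / (6! * 12!)
= 18564

18564


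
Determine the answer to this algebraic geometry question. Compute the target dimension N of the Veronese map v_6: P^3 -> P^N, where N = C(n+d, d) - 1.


The Veronese embedding v_d: P^n -> P^N maps each point to all
degree-d monomials in n+1 homogeneous coordinates.
N = C(n+d, d) - 1
N = C(3+6, 6) - 1
N = C(9, 6) - 1
C(9, 6) = 84
N = 84 - 1 = 83

83


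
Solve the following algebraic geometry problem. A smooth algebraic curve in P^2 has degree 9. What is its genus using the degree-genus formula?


Using the genus formula for smooth plane curves:
g = (d-1)(d-2)/2
g = (9-1)(9-2)/2
g = 8*7/2
g = 56/2 = 28

28


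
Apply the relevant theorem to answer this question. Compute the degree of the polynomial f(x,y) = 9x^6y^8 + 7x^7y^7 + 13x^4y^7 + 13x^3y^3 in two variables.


Examine each term for its total degree (sum of exponents).
  Term '9x^6y^8' has total degree 6+8 = 14.
  Term '7x^7y^7' has total degree 7+7 = 14.
  Term '13x^4y^7' has total degree 4+7 = 11.
  Term '13x^3y^3' has total degree 3+3 = 6.
The maximum total degree among all terms is 14.

14


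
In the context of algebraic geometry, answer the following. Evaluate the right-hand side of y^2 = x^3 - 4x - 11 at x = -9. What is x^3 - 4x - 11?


Compute x^3 - 4x - 11 at x = -9:
x^3 = (-9)^3 = -729
(-4)*x = (-4)*(-9) = 36
Sum: -729 + 36 - 11 = -704

-704


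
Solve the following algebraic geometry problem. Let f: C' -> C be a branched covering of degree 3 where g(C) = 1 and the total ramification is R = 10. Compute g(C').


Riemann-Hurwitz formula: 2g' - 2 = d(2g - 2) + R
Given: d = 3, g = 1, R = 10
2g' - 2 = 3*(2*1 - 2) + 10
2g' - 2 = 3*0 + 10
2g' - 2 = 0 + 10 = 10
2g' = 12
g' = 6

6


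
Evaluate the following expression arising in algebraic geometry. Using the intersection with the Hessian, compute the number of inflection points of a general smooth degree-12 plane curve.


For a general smooth plane curve C of degree d, the inflection points are
the intersection of C with its Hessian curve, which has degree 3(d-2).
By Bezout, the total intersection number is d * 3(d-2) = 12 * 30 = 360.
For a general curve every flex is ordinary, so each contributes
multiplicity 1 to C·Hess(C), and the number of distinct inflection
points is 3d(d-2).
Inflection points = 3*12*(12-2) = 3*12*10 = 360

360


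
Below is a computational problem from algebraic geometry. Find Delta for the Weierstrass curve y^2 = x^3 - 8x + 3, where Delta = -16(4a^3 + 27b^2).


Compute each component:
4a^3 = 4*(-8)^3 = 4*(-512) = -2048
27b^2 = 27*3^2 = 27*9 = 243
4a^3 + 27b^2 = -2048 + 243 = -1805
Delta = -16*(-1805) = 28880

28880


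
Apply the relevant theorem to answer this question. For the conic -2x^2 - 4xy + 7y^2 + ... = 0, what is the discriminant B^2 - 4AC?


The discriminant of a conic Ax^2 + Bxy + Cy^2 + ... = 0 is B^2 - 4AC.
B^2 = (-4)^2 = 16
4AC = 4*(-2)*7 = -56
Discriminant = 16 + 56 = 72

72


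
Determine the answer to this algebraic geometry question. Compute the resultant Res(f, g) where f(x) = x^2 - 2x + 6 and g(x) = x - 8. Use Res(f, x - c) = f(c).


For Res(f, x - c), we evaluate f at x = c.
f(8) = 8^2 - 2*8 + 6
= 64 - 16 + 6
= 48 + 6 = 54
Res(f, g) = 54

54


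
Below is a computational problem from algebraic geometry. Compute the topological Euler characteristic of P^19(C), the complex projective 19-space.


The complex projective space P^19 has one cell in each even real dimension 0, 2, ..., 38.
The cohomology groups are H^{2k}(P^19) = Z for k = 0,...,19, and 0 otherwise.
Euler characteristic = sum of Betti numbers = 1 per even-dimensional cohomology group.
chi(P^19) = 19 + 1 = 20

20


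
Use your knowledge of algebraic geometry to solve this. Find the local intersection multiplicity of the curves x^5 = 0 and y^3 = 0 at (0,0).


The intersection multiplicity of V(x^a) and V(y^b) at the origin is:
I(O; V(x^5), V(y^3)) = dim_k(k[x,y]/(x^5, y^3))
A basis for k[x,y]/(x^5, y^3) is the set of monomials x^i * y^j
where 0 <= i < 5 and 0 <= j < 3.
The number of such monomials is 5 * 3 = 15

15


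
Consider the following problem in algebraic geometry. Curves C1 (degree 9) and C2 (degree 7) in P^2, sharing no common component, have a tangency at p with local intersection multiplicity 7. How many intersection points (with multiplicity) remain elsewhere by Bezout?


By Bezout's theorem, the total intersection number is d1 * d2.
Total = 9 * 7 = 63
Intersection multiplicity at p = 7
Remaining intersections = 63 - 7 = 56

56


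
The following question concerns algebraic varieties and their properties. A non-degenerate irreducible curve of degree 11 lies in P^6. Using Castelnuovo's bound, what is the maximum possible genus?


Castelnuovo's bound: write d - 1 = m(r-1) + epsilon with 0 <= epsilon < r-1.
d - 1 = 11 - 1 = 10
r - 1 = 6 - 1 = 5
10 = 2*5 + 0, so m = 2, epsilon = 0
pi(d, r) = m(m-1)(r-1)/2 + m*epsilon
= 2*1*5/2 + 2*0
= 10/2 + 0
= 5 + 0 = 5

5


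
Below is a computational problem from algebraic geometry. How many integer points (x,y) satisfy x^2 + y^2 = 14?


Systematically check integer values of x where x^2 <= 14.
For each valid x, check if 14 - x^2 is a perfect square.
Total integer solutions found: 0

0


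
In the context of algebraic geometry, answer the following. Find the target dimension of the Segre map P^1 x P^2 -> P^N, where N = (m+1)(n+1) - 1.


The Segre embedding maps P^m x P^n into P^N via
all products of coordinates from each factor.
N = (m+1)(n+1) - 1
N = (1+1)(2+1) - 1
N = 2*3 - 1
N = 6 - 1 = 5

5


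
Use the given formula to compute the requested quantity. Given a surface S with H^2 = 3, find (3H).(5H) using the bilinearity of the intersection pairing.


Using bilinearity of the intersection pairing on a surface S:
(aH).(bH) = ab * (H.H)
We have H^2 = 3.
D.E = (3H).(5H) = 3*5*3
= 15*3
= 45

45


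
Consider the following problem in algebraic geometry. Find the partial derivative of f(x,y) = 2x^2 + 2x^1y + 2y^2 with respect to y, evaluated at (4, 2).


df/dy = 2*x^1 + 2*2*y^1
At (4,2): 2*4^1 + 2*2*2^1
= 8 + 8
= 16

16


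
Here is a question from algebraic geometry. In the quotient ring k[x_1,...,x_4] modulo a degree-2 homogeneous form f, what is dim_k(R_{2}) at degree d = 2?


For R = k[x_1,...,x_n]/(f) with f homogeneous of degree e:
The Hilbert series is (1 - t^e)/(1 - t)^n.
So h(d) = C(d+n-1, n-1) - C(d-e+n-1, n-1) for d >= e.
With n=4, e=2, d=2:
C(2+4-1, 4-1) = C(5, 3) = 10
C(2-2+4-1, 4-1) = C(3, 3) = 1
h(2) = 10 - 1 = 9

9


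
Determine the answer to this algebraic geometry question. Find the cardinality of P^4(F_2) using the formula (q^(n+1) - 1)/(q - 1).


P^4(F_2) has (q^(n+1) - 1)/(q - 1) points.
= 2^4 + 2^3 + 2^2 + 2^1 + 2^0
= 16 + 8 + 4 + 2 + 1
= 31

31


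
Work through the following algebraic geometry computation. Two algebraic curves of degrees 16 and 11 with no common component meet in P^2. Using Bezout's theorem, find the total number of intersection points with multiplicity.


Bezout's theorem states the intersection count equals the product of degrees.
Intersection count = 16 * 11 = 176

176


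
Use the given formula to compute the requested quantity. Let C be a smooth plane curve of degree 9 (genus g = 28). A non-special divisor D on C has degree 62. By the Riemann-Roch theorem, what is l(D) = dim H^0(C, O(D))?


First, compute the genus of a smooth plane curve of degree 9:
g = (d-1)(d-2)/2 = (9-1)(9-2)/2 = 28
For a non-special divisor D (i.e., h^1(D) = 0), Riemann-Roch gives:
l(D) = deg(D) - g + 1
Since deg(D) = 62 >= 2g - 1 = 55, D is non-special.
l(D) = 62 - 28 + 1 = 35

35


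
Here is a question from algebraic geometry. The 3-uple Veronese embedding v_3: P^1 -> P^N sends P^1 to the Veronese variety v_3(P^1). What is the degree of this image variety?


The Veronese variety v_3(P^1) has degree d^r.
d^r = 3^1 = 3

3


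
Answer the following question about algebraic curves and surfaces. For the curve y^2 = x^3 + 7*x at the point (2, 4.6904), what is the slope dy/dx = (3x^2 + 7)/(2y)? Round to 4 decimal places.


Using implicit differentiation of y^2 = x^3 + 7*x:
2y * dy/dx = 3x^2 + 7
dy/dx = (3x^2 + 7)/(2y)
Numerator: 3*2^2 + 7 = 19
Denominator: 2*4.6904 = 9.3808
dy/dx = 19/9.3808 = 2.0254

2.0254


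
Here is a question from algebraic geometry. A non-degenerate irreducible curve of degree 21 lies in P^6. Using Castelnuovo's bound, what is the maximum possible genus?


Castelnuovo's bound: write d - 1 = m(r-1) + epsilon with 0 <= epsilon < r-1.
d - 1 = 21 - 1 = 20
r - 1 = 6 - 1 = 5
20 = 4*5 + 0, so m = 4, epsilon = 0
pi(d, r) = m(m-1)(r-1)/2 + m*epsilon
= 4*3*5/2 + 4*0
= 60/2 + 0
= 30 + 0 = 30

30


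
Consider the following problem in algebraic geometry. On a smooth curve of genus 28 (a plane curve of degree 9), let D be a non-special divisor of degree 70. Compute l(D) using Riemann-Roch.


First, compute the genus of a smooth plane curve of degree 9:
g = (d-1)(d-2)/2 = (9-1)(9-2)/2 = 28
For a non-special divisor D (i.e., h^1(D) = 0), Riemann-Roch gives:
l(D) = deg(D) - g + 1
Since deg(D) = 70 >= 2g - 1 = 55, D is non-special.
l(D) = 70 - 28 + 1 = 43

43


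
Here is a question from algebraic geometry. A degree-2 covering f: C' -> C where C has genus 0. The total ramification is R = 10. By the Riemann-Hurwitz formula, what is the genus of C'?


Riemann-Hurwitz formula: 2g' - 2 = d(2g - 2) + R
Given: d = 2, g = 0, R = 10
2g' - 2 = 2*(2*0 - 2) + 10
2g' - 2 = 2*(-2) + 10
2g' - 2 = -4 + 10 = 6
2g' = 8
g' = 4

4


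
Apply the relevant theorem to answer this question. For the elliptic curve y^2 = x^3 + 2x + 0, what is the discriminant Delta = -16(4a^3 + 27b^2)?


Compute each component:
4a^3 = 4*2^3 = 4*8 = 32
27b^2 = 27*0^2 = 27*0 = 0
4a^3 + 27b^2 = 32 + 0 = 32
Delta = -16*32 = -512

-512


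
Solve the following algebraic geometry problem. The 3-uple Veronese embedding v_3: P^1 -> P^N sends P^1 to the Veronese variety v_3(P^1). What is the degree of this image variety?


The Veronese variety v_3(P^1) has degree d^r.
d^r = 3^1 = 3

3


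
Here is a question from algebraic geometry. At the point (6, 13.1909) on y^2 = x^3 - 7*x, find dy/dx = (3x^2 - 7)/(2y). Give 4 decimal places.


Using implicit differentiation of y^2 = x^3 - 7*x:
2y * dy/dx = 3x^2 - 7
dy/dx = (3x^2 - 7)/(2y)
Numerator: 3*6^2 - 7 = 101
Denominator: 2*13.1909 = 26.3818
dy/dx = 101/26.3818 = 3.8284

3.8284


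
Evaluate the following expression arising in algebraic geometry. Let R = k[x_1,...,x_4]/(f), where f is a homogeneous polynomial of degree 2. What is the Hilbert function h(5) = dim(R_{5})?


For R = k[x_1,...,x_n]/(f) with f homogeneous of degree e:
The Hilbert series is (1 - t^e)/(1 - t)^n.
So h(d) = C(d+n-1, n-1) - C(d-e+n-1, n-1) for d >= e.
With n=4, e=2, d=5:
C(5+4-1, 4-1) = C(8, 3) = 56
C(5-2+4-1, 4-1) = C(6, 3) = 20
h(5) = 56 - 20 = 36

36


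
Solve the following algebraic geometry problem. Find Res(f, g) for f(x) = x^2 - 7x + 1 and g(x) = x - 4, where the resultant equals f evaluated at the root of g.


For Res(f, x - c), we evaluate f at x = c.
f(4) = 4^2 - 7*4 + 1
= 16 - 28 + 1
= -12 + 1 = -11
Res(f, g) = -11

-11


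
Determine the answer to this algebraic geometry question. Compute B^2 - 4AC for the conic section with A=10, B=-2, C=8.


The discriminant of a conic Ax^2 + Bxy + Cy^2 + ... = 0 is B^2 - 4AC.
B^2 = (-2)^2 = 4
4AC = 4*10*8 = 320
Discriminant = 4 - 320 = -316

-316


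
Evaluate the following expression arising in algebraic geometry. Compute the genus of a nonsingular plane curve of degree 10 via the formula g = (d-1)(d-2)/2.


Using the genus formula for smooth plane curves:
g = (d-1)(d-2)/2
g = (10-1)(10-2)/2
g = 9*8/2
g = 72/2 = 36

36


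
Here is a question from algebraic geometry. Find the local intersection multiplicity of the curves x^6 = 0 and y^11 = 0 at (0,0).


The intersection multiplicity of V(x^a) and V(y^b) at the origin is:
I(O; V(x^6), V(y^11)) = dim_k(k[x,y]/(x^6, y^11))
A basis for k[x,y]/(x^6, y^11) is the set of monomials x^i * y^j
where 0 <= i < 6 and 0 <= j < 11.
The number of such monomials is 6 * 11 = 66

66


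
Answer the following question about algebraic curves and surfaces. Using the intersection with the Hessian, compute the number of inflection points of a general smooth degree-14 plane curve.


For a general smooth plane curve C of degree d, the inflection points are
the intersection of C with its Hessian curve, which has degree 3(d-2).
By Bezout, the total intersection number is d * 3(d-2) = 14 * 36 = 504.
For a general curve every flex is ordinary, so each contributes
multiplicity 1 to C·Hess(C), and the number of distinct inflection
points is 3d(d-2).
Inflection points = 3*14*(14-2) = 3*14*12 = 504

504


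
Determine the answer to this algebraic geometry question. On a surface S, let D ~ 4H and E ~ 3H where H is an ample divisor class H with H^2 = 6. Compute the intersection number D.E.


Using bilinearity of the intersection pairing on a surface S:
(aH).(bH) = ab * (H.H)
We have H^2 = 6.
D.E = (4H).(3H) = 4*3*6
= 12*6
= 72

72


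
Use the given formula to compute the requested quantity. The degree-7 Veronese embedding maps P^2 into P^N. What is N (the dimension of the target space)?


The Veronese embedding v_d: P^n -> P^N maps each point to all
degree-d monomials in n+1 homogeneous coordinates.
N = C(n+d, d) - 1
N = C(2+7, 7) - 1
N = C(9, 7) - 1
C(9, 7) = 36
N = 36 - 1 = 35

35


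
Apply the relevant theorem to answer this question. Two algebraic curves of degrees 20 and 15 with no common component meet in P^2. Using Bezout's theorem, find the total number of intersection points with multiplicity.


Bezout's theorem states the intersection count equals the product of degrees.
Intersection count = 20 * 15 = 300

300


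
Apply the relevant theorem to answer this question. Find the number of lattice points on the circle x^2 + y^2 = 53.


Systematically check integer values of x where x^2 <= 53.
For each valid x, check if 53 - x^2 is a perfect square.
x=2: 53 - 4 = 49, sqrt = 7 (valid)
x=7: 53 - 49 = 4, sqrt = 2 (valid)
Total integer solutions found: 8

8


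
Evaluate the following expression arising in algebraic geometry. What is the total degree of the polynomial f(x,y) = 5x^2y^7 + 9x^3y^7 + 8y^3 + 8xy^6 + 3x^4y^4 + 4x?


Examine each term for its total degree (sum of exponents).
  Term '5x^2y^7' has total degree 2+7 = 9.
  Term '9x^3y^7' has total degree 3+7 = 10.
  Term '8y^3' has total degree 0+3 = 3.
  Term '8xy^6' has total degree 1+6 = 7.
  Term '3x^4y^4' has total degree 4+4 = 8.
  Term '4x' has total degree 1+0 = 1.
The maximum total degree among all terms is 10.

10


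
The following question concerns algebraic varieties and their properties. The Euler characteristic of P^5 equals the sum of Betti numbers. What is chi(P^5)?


The complex projective space P^5 has one cell in each even real dimension 0, 2, ..., 10.
The cohomology groups are H^{2k}(P^5) = Z for k = 0,...,5, and 0 otherwise.
Euler characteristic = sum of Betti numbers = 1 per even-dimensional cohomology group.
chi(P^5) = 5 + 1 = 6

6


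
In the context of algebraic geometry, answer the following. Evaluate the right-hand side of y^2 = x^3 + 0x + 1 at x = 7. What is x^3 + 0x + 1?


Compute x^3 + 0x + 1 at x = 7:
x^3 = 7^3 = 343
0*x = 0*7 = 0
Sum: 343 + 0 + 1 = 344

344


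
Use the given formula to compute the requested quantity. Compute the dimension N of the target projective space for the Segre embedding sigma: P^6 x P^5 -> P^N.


The Segre embedding maps P^m x P^n into P^N via
all products of coordinates from each factor.
N = (m+1)(n+1) - 1
N = (6+1)(5+1) - 1
N = 7*6 - 1
N = 42 - 1 = 41

41


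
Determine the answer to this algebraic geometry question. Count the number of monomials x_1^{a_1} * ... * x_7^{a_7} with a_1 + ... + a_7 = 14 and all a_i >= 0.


The number of degree-14 monomials in 7 variables is C(d+n-1, n-1).
= C(14+7-1, 7-1) = C(20, 6)
= 38760

38760


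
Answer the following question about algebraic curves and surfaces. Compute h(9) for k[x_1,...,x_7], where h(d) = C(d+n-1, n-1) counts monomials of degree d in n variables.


The Hilbert function for the polynomial ring in 7 variables is:
h(d) = C(d+n-1, n-1)
h(9) = C(9+7-1, 7-1) = C(15, 6)
= 15! / (6! * 9!)
= 5005

5005


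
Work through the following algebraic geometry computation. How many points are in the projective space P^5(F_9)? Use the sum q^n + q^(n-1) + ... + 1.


P^5(F_9) has (q^(n+1) - 1)/(q - 1) points.
= 9^5 + 9^4 + 9^3 + 9^2 + 9^1 + 9^0
= 59049 + 6561 + 729 + 81 + 9 + 1
= 66430

66430


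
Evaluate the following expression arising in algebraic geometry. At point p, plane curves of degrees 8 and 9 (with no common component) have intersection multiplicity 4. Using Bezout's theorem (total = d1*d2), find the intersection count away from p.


By Bezout's theorem, the total intersection number is d1 * d2.
Total = 8 * 9 = 72
Intersection multiplicity at p = 4
Remaining intersections = 72 - 4 = 68

68


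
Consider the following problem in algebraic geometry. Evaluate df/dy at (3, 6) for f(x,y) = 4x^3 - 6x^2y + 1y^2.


df/dy = (-6)*x^2 + 2*1*y^1
At (3,6): (-6)*3^2 + 2*1*6^1
= -54 + 12
= -42

-42


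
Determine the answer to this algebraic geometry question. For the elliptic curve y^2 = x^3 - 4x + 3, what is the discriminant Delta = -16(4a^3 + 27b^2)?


Compute each component:
4a^3 = 4*(-4)^3 = 4*(-64) = -256
27b^2 = 27*3^2 = 27*9 = 243
4a^3 + 27b^2 = -256 + 243 = -13
Delta = -16*(-13) = 208

208


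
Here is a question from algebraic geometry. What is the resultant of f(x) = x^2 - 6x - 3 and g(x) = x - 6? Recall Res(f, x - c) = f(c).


For Res(f, x - c), we evaluate f at x = c.
f(6) = 6^2 - 6*6 - 3
= 36 - 36 - 3
= 0 - 3 = -3
Res(f, g) = -3

-3


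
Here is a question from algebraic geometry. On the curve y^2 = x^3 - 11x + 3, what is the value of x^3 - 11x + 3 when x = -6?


Compute x^3 - 11x + 3 at x = -6:
x^3 = (-6)^3 = -216
(-11)*x = (-11)*(-6) = 66
Sum: -216 + 66 + 3 = -147

-147


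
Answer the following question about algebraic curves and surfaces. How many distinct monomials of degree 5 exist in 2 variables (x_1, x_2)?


The number of degree-5 monomials in 2 variables is C(d+n-1, n-1).
= C(5+2-1, 2-1) = C(6, 1)
= 6

6


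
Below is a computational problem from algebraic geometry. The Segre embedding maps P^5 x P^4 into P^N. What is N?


The Segre embedding maps P^m x P^n into P^N via
all products of coordinates from each factor.
N = (m+1)(n+1) - 1
N = (5+1)(4+1) - 1
N = 6*5 - 1
N = 30 - 1 = 29

29


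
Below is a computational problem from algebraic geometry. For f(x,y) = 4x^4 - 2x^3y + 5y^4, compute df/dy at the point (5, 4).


df/dy = (-2)*x^3 + 4*5*y^3
At (5,4): (-2)*5^3 + 4*5*4^3
= -250 + 1280
= 1030

1030


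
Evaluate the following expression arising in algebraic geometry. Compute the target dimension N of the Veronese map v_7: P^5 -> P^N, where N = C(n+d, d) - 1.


The Veronese embedding v_d: P^n -> P^N maps each point to all
degree-d monomials in n+1 homogeneous coordinates.
N = C(n+d, d) - 1
N = C(5+7, 7) - 1
N = C(12, 7) - 1
C(12, 7) = 792
N = 792 - 1 = 791

791


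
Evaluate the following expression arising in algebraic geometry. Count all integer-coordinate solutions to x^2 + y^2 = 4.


Systematically check integer values of x where x^2 <= 4.
For each valid x, check if 4 - x^2 is a perfect square.
x=0: 4 - 0 = 4, sqrt = 2 (valid)
x=2: 4 - 4 = 0, sqrt = 0 (valid)
Total integer solutions found: 4

4


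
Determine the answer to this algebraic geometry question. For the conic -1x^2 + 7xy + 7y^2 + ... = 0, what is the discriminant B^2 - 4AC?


The discriminant of a conic Ax^2 + Bxy + Cy^2 + ... = 0 is B^2 - 4AC.
B^2 = 7^2 = 49
4AC = 4*(-1)*7 = -28
Discriminant = 49 + 28 = 77

77


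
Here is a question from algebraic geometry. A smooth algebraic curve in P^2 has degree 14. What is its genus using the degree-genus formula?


Using the genus formula for smooth plane curves:
g = (d-1)(d-2)/2
g = (14-1)(14-2)/2
g = 13*12/2
g = 156/2 = 78

78


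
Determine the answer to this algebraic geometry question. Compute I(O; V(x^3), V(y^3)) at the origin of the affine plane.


The intersection multiplicity of V(x^a) and V(y^b) at the origin is:
I(O; V(x^3), V(y^3)) = dim_k(k[x,y]/(x^3, y^3))
A basis for k[x,y]/(x^3, y^3) is the set of monomials x^i * y^j
where 0 <= i < 3 and 0 <= j < 3.
The number of such monomials is 3 * 3 = 9

9


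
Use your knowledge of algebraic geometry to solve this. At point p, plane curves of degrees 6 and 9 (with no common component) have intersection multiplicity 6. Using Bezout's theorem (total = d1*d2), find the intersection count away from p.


By Bezout's theorem, the total intersection number is d1 * d2.
Total = 6 * 9 = 54
Intersection multiplicity at p = 6
Remaining intersections = 54 - 6 = 48

48


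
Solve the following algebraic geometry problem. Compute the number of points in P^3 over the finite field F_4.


P^3(F_4) has (q^(n+1) - 1)/(q - 1) points.
= 4^3 + 4^2 + 4^1 + 4^0
= 64 + 16 + 4 + 1
= 85

85


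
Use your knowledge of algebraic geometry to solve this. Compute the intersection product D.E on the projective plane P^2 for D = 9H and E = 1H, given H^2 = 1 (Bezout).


Using bilinearity of the intersection pairing on the projective plane P^2:
(aH).(bH) = ab * (H.H)
We have H^2 = 1 (Bezout).
D.E = (9H).(1H) = 9*1*1
= 9*1
= 9

9


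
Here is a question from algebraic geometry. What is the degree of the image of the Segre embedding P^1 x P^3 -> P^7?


The degree of the Segre variety P^1 x P^3 is C(m+n, m).
= C(4, 1)
= 4

4


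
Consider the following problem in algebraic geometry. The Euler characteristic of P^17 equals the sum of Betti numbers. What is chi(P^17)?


The complex projective space P^17 has one cell in each even real dimension 0, 2, ..., 34.
The cohomology groups are H^{2k}(P^17) = Z for k = 0,...,17, and 0 otherwise.
Euler characteristic = sum of Betti numbers = 1 per even-dimensional cohomology group.
chi(P^17) = 17 + 1 = 18

18


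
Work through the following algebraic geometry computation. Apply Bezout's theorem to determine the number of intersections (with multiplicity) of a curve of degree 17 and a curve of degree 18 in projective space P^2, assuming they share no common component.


Bezout's theorem states the intersection count equals the product of degrees.
Intersection count = 17 * 18 = 306

306


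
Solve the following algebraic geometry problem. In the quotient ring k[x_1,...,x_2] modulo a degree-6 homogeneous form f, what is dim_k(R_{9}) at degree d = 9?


For R = k[x_1,...,x_n]/(f) with f homogeneous of degree e:
The Hilbert series is (1 - t^e)/(1 - t)^n.
So h(d) = C(d+n-1, n-1) - C(d-e+n-1, n-1) for d >= e.
With n=2, e=6, d=9:
C(9+2-1, 2-1) = C(10, 1) = 10
C(9-6+2-1, 2-1) = C(4, 1) = 4
h(9) = 10 - 4 = 6

6


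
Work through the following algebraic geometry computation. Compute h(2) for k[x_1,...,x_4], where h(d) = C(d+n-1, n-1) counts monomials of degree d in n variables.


The Hilbert function for the polynomial ring in 4 variables is:
h(d) = C(d+n-1, n-1)
h(2) = C(2+4-1, 4-1) = C(5, 3)
= 5! / (3! * 2!)
= 10

10


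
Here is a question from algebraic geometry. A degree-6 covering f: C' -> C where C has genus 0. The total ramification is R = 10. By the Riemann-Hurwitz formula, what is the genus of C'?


Riemann-Hurwitz formula: 2g' - 2 = d(2g - 2) + R
Given: d = 6, g = 0, R = 10
2g' - 2 = 6*(2*0 - 2) + 10
2g' - 2 = 6*(-2) + 10
2g' - 2 = -12 + 10 = -2
2g' = 0
g' = 0

0


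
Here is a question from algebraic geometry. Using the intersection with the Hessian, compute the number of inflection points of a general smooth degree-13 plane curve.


For a general smooth plane curve C of degree d, the inflection points are
the intersection of C with its Hessian curve, which has degree 3(d-2).
By Bezout, the total intersection number is d * 3(d-2) = 13 * 33 = 429.
For a general curve every flex is ordinary, so each contributes
multiplicity 1 to C·Hess(C), and the number of distinct inflection
points is 3d(d-2).
Inflection points = 3*13*(13-2) = 3*13*11 = 429

429


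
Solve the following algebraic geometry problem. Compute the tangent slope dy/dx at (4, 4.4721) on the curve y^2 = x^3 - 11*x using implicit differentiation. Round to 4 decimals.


Using implicit differentiation of y^2 = x^3 - 11*x:
2y * dy/dx = 3x^2 - 11
dy/dx = (3x^2 - 11)/(2y)
Numerator: 3*4^2 - 11 = 37
Denominator: 2*4.4721 = 8.9442
dy/dx = 37/8.9442 = 4.1368

4.1368


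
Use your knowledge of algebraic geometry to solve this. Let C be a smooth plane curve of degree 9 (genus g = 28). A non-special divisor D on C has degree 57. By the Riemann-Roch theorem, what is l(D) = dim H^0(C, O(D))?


First, compute the genus of a smooth plane curve of degree 9:
g = (d-1)(d-2)/2 = (9-1)(9-2)/2 = 28
For a non-special divisor D (i.e., h^1(D) = 0), Riemann-Roch gives:
l(D) = deg(D) - g + 1
Since deg(D) = 57 >= 2g - 1 = 55, D is non-special.
l(D) = 57 - 28 + 1 = 30

30


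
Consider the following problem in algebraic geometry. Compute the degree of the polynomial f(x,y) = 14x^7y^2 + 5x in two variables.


Examine each term for its total degree (sum of exponents).
  Term '14x^7y^2' has total degree 7+2 = 9.
  Term '5x' has total degree 1+0 = 1.
The maximum total degree among all terms is 9.

9


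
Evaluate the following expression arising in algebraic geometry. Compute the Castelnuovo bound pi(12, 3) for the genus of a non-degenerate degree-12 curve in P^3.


Castelnuovo's bound: write d - 1 = m(r-1) + epsilon with 0 <= epsilon < r-1.
d - 1 = 12 - 1 = 11
r - 1 = 3 - 1 = 2
11 = 5*2 + 1, so m = 5, epsilon = 1
pi(d, r) = m(m-1)(r-1)/2 + m*epsilon
= 5*4*2/2 + 5*1
= 40/2 + 5
= 20 + 5 = 25

25


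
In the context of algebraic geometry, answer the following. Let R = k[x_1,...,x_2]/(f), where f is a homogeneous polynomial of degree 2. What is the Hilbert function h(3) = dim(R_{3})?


For R = k[x_1,...,x_n]/(f) with f homogeneous of degree e:
The Hilbert series is (1 - t^e)/(1 - t)^n.
So h(d) = C(d+n-1, n-1) - C(d-e+n-1, n-1) for d >= e.
With n=2, e=2, d=3:
C(3+2-1, 2-1) = C(4, 1) = 4
C(3-2+2-1, 2-1) = C(2, 1) = 2
h(3) = 4 - 2 = 2

2


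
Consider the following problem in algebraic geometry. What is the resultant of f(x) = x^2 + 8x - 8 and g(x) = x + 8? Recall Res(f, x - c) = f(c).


For Res(f, x - c), we evaluate f at x = c.
f(-8) = (-8)^2 + 8*(-8) - 8
= 64 - 64 - 8
= 0 - 8 = -8
Res(f, g) = -8

-8


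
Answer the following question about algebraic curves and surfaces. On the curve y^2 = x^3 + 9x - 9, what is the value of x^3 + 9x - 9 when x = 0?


Compute x^3 + 9x - 9 at x = 0:
x^3 = 0^3 = 0
9*x = 9*0 = 0
Sum: 0 + 0 - 9 = -9

-9


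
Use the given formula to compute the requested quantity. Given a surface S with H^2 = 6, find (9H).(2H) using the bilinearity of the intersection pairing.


Using bilinearity of the intersection pairing on a surface S:
(aH).(bH) = ab * (H.H)
We have H^2 = 6.
D.E = (9H).(2H) = 9*2*6
= 18*6
= 108

108


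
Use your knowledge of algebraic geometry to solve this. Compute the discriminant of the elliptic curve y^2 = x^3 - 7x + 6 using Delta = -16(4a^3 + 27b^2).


Compute each component:
4a^3 = 4*(-7)^3 = 4*(-343) = -1372
27b^2 = 27*6^2 = 27*36 = 972
4a^3 + 27b^2 = -1372 + 972 = -400
Delta = -16*(-400) = 6400

6400


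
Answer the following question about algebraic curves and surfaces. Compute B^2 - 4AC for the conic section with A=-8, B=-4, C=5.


The discriminant of a conic Ax^2 + Bxy + Cy^2 + ... = 0 is B^2 - 4AC.
B^2 = (-4)^2 = 16
4AC = 4*(-8)*5 = -160
Discriminant = 16 + 160 = 176

176


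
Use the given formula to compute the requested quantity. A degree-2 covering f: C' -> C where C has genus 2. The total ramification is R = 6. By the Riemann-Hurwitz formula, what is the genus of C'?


Riemann-Hurwitz formula: 2g' - 2 = d(2g - 2) + R
Given: d = 2, g = 2, R = 6
2g' - 2 = 2*(2*2 - 2) + 6
2g' - 2 = 2*2 + 6
2g' - 2 = 4 + 6 = 10
2g' = 12
g' = 6

6


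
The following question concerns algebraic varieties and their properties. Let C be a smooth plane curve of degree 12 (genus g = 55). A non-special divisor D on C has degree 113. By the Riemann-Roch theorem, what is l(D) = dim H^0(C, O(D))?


First, compute the genus of a smooth plane curve of degree 12:
g = (d-1)(d-2)/2 = (12-1)(12-2)/2 = 55
For a non-special divisor D (i.e., h^1(D) = 0), Riemann-Roch gives:
l(D) = deg(D) - g + 1
Since deg(D) = 113 >= 2g - 1 = 109, D is non-special.
l(D) = 113 - 55 + 1 = 59

59


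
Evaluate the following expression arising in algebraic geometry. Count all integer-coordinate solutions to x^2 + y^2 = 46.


Systematically check integer values of x where x^2 <= 46.
For each valid x, check if 46 - x^2 is a perfect square.
Total integer solutions found: 0

0


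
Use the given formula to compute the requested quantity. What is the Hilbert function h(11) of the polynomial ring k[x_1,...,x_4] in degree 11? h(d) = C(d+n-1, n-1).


The Hilbert function for the polynomial ring in 4 variables is:
h(d) = C(d+n-1, n-1)
h(11) = C(11+4-1, 4-1) = C(14, 3)
= 14! / (3! * 11!)
= 364

364


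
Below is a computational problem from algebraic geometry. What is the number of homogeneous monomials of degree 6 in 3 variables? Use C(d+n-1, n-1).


The number of degree-6 monomials in 3 variables is C(d+n-1, n-1).
= C(6+3-1, 3-1) = C(8, 2)
= 28

28


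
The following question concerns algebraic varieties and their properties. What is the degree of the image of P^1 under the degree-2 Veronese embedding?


The Veronese variety v_2(P^1) has degree d^r.
d^r = 2^1 = 2

2


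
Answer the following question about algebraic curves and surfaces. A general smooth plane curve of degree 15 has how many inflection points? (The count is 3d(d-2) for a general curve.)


For a general smooth plane curve C of degree d, the inflection points are
the intersection of C with its Hessian curve, which has degree 3(d-2).
By Bezout, the total intersection number is d * 3(d-2) = 15 * 39 = 585.
For a general curve every flex is ordinary, so each contributes
multiplicity 1 to C·Hess(C), and the number of distinct inflection
points is 3d(d-2).
Inflection points = 3*15*(15-2) = 3*15*13 = 585

585


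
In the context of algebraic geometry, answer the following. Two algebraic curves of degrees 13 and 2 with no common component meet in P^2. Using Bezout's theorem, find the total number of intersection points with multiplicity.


Bezout's theorem states the intersection count equals the product of degrees.
Intersection count = 13 * 2 = 26

26


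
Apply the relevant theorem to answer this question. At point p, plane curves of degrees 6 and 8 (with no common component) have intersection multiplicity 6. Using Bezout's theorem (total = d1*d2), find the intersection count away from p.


By Bezout's theorem, the total intersection number is d1 * d2.
Total = 6 * 8 = 48
Intersection multiplicity at p = 6
Remaining intersections = 48 - 6 = 42

42


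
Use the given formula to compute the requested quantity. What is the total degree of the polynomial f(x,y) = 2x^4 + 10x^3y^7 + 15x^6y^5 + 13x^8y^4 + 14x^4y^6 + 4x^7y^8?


Examine each term for its total degree (sum of exponents).
  Term '2x^4' has total degree 4+0 = 4.
  Term '10x^3y^7' has total degree 3+7 = 10.
  Term '15x^6y^5' has total degree 6+5 = 11.
  Term '13x^8y^4' has total degree 8+4 = 12.
  Term '14x^4y^6' has total degree 4+6 = 10.
  Term '4x^7y^8' has total degree 7+8 = 15.
The maximum total degree among all terms is 15.

15


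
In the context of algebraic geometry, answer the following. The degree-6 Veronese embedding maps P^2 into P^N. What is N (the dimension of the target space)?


The Veronese embedding v_d: P^n -> P^N maps each point to all
degree-d monomials in n+1 homogeneous coordinates.
N = C(n+d, d) - 1
N = C(2+6, 6) - 1
N = C(8, 6) - 1
C(8, 6) = 28
N = 28 - 1 = 27

27


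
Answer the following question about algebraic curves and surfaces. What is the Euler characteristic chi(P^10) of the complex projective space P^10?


The complex projective space P^10 has one cell in each even real dimension 0, 2, ..., 20.
The cohomology groups are H^{2k}(P^10) = Z for k = 0,...,10, and 0 otherwise.
Euler characteristic = sum of Betti numbers = 1 per even-dimensional cohomology group.
chi(P^10) = 10 + 1 = 11

11


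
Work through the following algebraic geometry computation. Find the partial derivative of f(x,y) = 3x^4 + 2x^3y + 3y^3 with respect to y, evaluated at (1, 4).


df/dy = 2*x^3 + 3*3*y^2
At (1,4): 2*1^3 + 3*3*4^2
= 2 + 144
= 146

146


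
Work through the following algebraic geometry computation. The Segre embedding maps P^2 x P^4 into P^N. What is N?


The Segre embedding maps P^m x P^n into P^N via
all products of coordinates from each factor.
N = (m+1)(n+1) - 1
N = (2+1)(4+1) - 1
N = 3*5 - 1
N = 15 - 1 = 14

14


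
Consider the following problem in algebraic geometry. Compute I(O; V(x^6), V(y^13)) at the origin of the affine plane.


The intersection multiplicity of V(x^a) and V(y^b) at the origin is:
I(O; V(x^6), V(y^13)) = dim_k(k[x,y]/(x^6, y^13))
A basis for k[x,y]/(x^6, y^13) is the set of monomials x^i * y^j
where 0 <= i < 6 and 0 <= j < 13.
The number of such monomials is 6 * 13 = 78

78


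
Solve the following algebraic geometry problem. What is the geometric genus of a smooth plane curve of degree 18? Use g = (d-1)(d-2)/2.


Using the genus formula for smooth plane curves:
g = (d-1)(d-2)/2
g = (18-1)(18-2)/2
g = 17*16/2
g = 272/2 = 136

136


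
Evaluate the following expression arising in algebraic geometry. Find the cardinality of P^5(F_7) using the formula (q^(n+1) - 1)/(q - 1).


P^5(F_7) has (q^(n+1) - 1)/(q - 1) points.
= 7^5 + 7^4 + 7^3 + 7^2 + 7^1 + 7^0
= 16807 + 2401 + 343 + 49 + 7 + 1
= 19608

19608


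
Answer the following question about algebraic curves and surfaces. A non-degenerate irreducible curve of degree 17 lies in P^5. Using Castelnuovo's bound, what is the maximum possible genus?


Castelnuovo's bound: write d - 1 = m(r-1) + epsilon with 0 <= epsilon < r-1.
d - 1 = 17 - 1 = 16
r - 1 = 5 - 1 = 4
16 = 4*4 + 0, so m = 4, epsilon = 0
pi(d, r) = m(m-1)(r-1)/2 + m*epsilon
= 4*3*4/2 + 4*0
= 48/2 + 0
= 24 + 0 = 24

24


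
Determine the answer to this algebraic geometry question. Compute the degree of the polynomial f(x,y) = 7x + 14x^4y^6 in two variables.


Examine each term for its total degree (sum of exponents).
  Term '7x' has total degree 1+0 = 1.
  Term '14x^4y^6' has total degree 4+6 = 10.
The maximum total degree among all terms is 10.

10


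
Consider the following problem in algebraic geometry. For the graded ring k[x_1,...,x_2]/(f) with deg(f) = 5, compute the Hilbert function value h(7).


For R = k[x_1,...,x_n]/(f) with f homogeneous of degree e:
The Hilbert series is (1 - t^e)/(1 - t)^n.
So h(d) = C(d+n-1, n-1) - C(d-e+n-1, n-1) for d >= e.
With n=2, e=5, d=7:
C(7+2-1, 2-1) = C(8, 1) = 8
C(7-5+2-1, 2-1) = C(3, 1) = 3
h(7) = 8 - 3 = 5

5


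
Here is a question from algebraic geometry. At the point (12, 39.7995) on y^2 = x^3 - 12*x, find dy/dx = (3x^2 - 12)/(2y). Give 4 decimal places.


Using implicit differentiation of y^2 = x^3 - 12*x:
2y * dy/dx = 3x^2 - 12
dy/dx = (3x^2 - 12)/(2y)
Numerator: 3*12^2 - 12 = 420
Denominator: 2*39.7995 = 79.599
dy/dx = 420/79.599 = 5.2764

5.2764


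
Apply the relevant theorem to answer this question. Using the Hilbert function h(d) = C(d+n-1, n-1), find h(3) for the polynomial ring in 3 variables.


The Hilbert function for the polynomial ring in 3 variables is:
h(d) = C(d+n-1, n-1)
h(3) = C(3+3-1, 3-1) = C(5, 2)
= 5! / (2! * 3!)
= 10

10


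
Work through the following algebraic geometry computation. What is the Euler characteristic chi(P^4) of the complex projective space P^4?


The complex projective space P^4 has one cell in each even real dimension 0, 2, ..., 8.
The cohomology groups are H^{2k}(P^4) = Z for k = 0,...,4, and 0 otherwise.
Euler characteristic = sum of Betti numbers = 1 per even-dimensional cohomology group.
chi(P^4) = 4 + 1 = 5

5


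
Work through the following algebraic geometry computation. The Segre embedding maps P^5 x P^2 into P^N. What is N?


The Segre embedding maps P^m x P^n into P^N via
all products of coordinates from each factor.
N = (m+1)(n+1) - 1
N = (5+1)(2+1) - 1
N = 6*3 - 1
N = 18 - 1 = 17

17


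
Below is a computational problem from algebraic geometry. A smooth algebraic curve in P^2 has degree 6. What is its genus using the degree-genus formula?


Using the genus formula for smooth plane curves:
g = (d-1)(d-2)/2
g = (6-1)(6-2)/2
g = 5*4/2
g = 20/2 = 10

10


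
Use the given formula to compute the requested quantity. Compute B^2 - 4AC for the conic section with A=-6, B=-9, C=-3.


The discriminant of a conic Ax^2 + Bxy + Cy^2 + ... = 0 is B^2 - 4AC.
B^2 = (-9)^2 = 81
4AC = 4*(-6)*(-3) = 72
Discriminant = 81 - 72 = 9

9


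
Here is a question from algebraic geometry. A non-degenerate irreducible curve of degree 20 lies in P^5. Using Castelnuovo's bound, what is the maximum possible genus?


Castelnuovo's bound: write d - 1 = m(r-1) + epsilon with 0 <= epsilon < r-1.
d - 1 = 20 - 1 = 19
r - 1 = 5 - 1 = 4
19 = 4*4 + 3, so m = 4, epsilon = 3
pi(d, r) = m(m-1)(r-1)/2 + m*epsilon
= 4*3*4/2 + 4*3
= 48/2 + 12
= 24 + 12 = 36

36


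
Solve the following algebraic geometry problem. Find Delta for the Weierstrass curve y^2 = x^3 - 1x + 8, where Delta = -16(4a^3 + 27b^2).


Compute each component:
4a^3 = 4*(-1)^3 = 4*(-1) = -4
27b^2 = 27*8^2 = 27*64 = 1728
4a^3 + 27b^2 = -4 + 1728 = 1724
Delta = -16*1724 = -27584

-27584


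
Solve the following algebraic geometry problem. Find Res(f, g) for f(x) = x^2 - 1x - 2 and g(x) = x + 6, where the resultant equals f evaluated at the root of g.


For Res(f, x - c), we evaluate f at x = c.
f(-6) = (-6)^2 - 1*(-6) - 2
= 36 + 6 - 2
= 42 - 2 = 40
Res(f, g) = 40

40


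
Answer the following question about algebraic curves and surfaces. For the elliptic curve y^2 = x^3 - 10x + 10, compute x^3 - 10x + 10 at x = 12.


Compute x^3 - 10x + 10 at x = 12:
x^3 = 12^3 = 1728
(-10)*x = (-10)*12 = -120
Sum: 1728 - 120 + 10 = 1618

1618


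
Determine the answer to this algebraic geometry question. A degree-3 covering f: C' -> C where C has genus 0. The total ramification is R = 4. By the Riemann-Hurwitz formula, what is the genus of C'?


Riemann-Hurwitz formula: 2g' - 2 = d(2g - 2) + R
Given: d = 3, g = 0, R = 4
2g' - 2 = 3*(2*0 - 2) + 4
2g' - 2 = 3*(-2) + 4
2g' - 2 = -6 + 4 = -2
2g' = 0
g' = 0

0
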